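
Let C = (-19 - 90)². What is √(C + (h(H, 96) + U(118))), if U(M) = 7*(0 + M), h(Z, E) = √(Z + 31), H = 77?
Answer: √(12707 + 6*√3) ≈ 112.77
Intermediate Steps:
h(Z, E) = √(31 + Z)
U(M) = 7*M
C = 11881 (C = (-109)² = 11881)
√(C + (h(H, 96) + U(118))) = √(11881 + (√(31 + 77) + 7*118)) = √(11881 + (√108 + 826)) = √(11881 + (6*√3 + 826)) = √(11881 + (826 + 6*√3)) = √(12707 + 6*√3)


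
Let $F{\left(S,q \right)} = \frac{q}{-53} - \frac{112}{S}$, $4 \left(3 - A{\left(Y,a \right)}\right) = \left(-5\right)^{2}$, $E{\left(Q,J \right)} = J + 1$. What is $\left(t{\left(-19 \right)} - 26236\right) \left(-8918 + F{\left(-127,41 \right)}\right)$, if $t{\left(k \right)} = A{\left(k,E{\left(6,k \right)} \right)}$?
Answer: $\frac{6300183412853}{26924} \approx 2.34 \cdot 10^{8}$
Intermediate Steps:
$E{\left(Q,J \right)} = 1 + J$
$A{\left(Y,a \right)} = - \frac{13}{4}$ ($A{\left(Y,a \right)} = 3 - \frac{\left(-5\right)^{2}}{4} = 3 - \frac{25}{4} = - \frac{13}{4}$)
$t{\left(k \right)} = - \frac{13}{4}$
$F{\left(S,q \right)} = - \frac{112}{S} - \frac{q}{53}$ ($F{\left(S,q \right)} = q \left(- \frac{1}{53}\right) - \frac{112}{S} = - \frac{q}{53} - \frac{112}{S} = - \frac{112}{S} - \frac{q}{53}$)
$\left(t{\left(-19 \right)} - 26236\right) \left(-8918 + F{\left(-127,41 \right)}\right) = \left(- \frac{13}{4} - 26236\right) \left(-8918 - \left(\frac{41}{53} + \frac{112}{-127}\right)\right) = - \frac{104957 \left(-8918 - - \frac{729}{6731}\right)}{4} = - \frac{104957 \left(-8918 + \left(\frac{112}{127} - \frac{41}{53}\right)\right)}{4} = - \frac{104957 \left(-8918 + \frac{729}{6731}\right)}{4} = \left(- \frac{104957}{4}\right) \left(- \frac{60026329}{6731}\right) = \frac{6300183412853}{26924}$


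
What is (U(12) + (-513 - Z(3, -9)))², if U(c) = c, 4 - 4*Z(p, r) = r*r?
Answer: 3713329/16 ≈ 2.3208e+5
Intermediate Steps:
Z(p, r) = 1 - r²/4 (Z(p, r) = 1 - r*r/4 = 1 - r²/4)
(U(12) + (-513 - Z(3, -9)))² = (12 + (-513 - (1 - ¼*(-9)²)))² = (12 + (-513 - (1 - ¼*81)))² = (12 + (-513 - (1 - 81/4)))² = (12 + (-513 - 1*(-77/4)))² = (12 + (-513 + 77/4))² = (12 - 1975/4)² = (-1927/4)² = 3713329/16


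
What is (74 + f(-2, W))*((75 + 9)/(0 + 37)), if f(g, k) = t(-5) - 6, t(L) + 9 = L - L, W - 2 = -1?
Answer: 4956/37 ≈ 133.95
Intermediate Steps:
W = 1 (W = 2 - 1 = 1)
t(L) = -9 (t(L) = -9 + (L - L) = -9 + 0 = -9)
f(g, k) = -15 (f(g, k) = -9 - 6 = -15)
(74 + f(-2, W))*((75 + 9)/(0 + 37)) = (74 - 15)*((75 + 9)/(0 + 37)) = 59*(84/37) = 4956/37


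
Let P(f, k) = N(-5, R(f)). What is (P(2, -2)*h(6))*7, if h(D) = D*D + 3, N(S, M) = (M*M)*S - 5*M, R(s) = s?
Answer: -8190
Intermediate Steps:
N(S, M) = -5*M + S*M**2 (N(S, M) = M**2*S - 5*M = S*M**2 - 5*M = -5*M + S*M**2)
h(D) = 3 + D**2 (h(D) = D**2 + 3 = 3 + D**2)
P(f, k) = f*(-5 - 5*f) (P(f, k) = f*(-5 + f*(-5)) = f*(-5 - 5*f))
(P(2, -2)*h(6))*7 = ((5*2*(-1 - 1*2))*(3 + 6**2))*7 = ((5*2*(-1 - 2))*(3 + 36))*7 = ((5*2*(-3))*39)*7 = -30*39*7 = -1170*7 = -8190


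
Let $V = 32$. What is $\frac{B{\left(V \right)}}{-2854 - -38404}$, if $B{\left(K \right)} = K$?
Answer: $\frac{16}{17775} \approx 0.00090014$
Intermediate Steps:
$\frac{B{\left(V \right)}}{-2854 - -38404} = \frac{32}{-2854 - -38404} = \frac{32}{-2854 + 38404} = \frac{32}{35550} = 32 \cdot \frac{1}{35550} = \frac{16}{17775}$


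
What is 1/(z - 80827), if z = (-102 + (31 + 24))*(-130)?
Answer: -1/74717 ≈ -1.3384e-5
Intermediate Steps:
z = 6110 (z = (-102 + 55)*(-130) = -47*(-130) = 6110)
1/(z - 80827) = 1/(6110 - 80827) = 1/(-74717) = -1/74717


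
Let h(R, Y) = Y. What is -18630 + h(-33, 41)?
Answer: -18589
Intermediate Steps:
-18630 + h(-33, 41) = -18630 + 41 = -18589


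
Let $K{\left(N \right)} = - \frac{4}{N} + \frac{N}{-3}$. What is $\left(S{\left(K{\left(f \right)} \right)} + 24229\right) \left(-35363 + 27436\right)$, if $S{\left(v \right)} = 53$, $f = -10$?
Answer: $-192483414$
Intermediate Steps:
$K{\left(N \right)} = - \frac{4}{N} - \frac{N}{3}$ ($K{\left(N \right)} = - \frac{4}{N} + N \left(- \frac{1}{3}\right) = - \frac{4}{N} - \frac{N}{3}$)
$\left(S{\left(K{\left(f \right)} \right)} + 24229\right) \left(-35363 + 27436\right) = \left(53 + 24229\right) \left(-35363 + 27436\right) = 24282 \left(-7927\right) = -192483414$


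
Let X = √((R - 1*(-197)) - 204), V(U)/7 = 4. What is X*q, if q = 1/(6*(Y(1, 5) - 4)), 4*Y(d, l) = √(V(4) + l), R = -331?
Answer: -416*I*√2/669 - 26*I*√66/669 ≈ -1.1951*I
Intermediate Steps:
V(U) = 28 (V(U) = 7*4 = 28)
Y(d, l) = √(28 + l)/4
X = 13*I*√2 (X = √((-331 - 1*(-197)) - 204) = √((-331 + 197) - 204) = √(-134 - 204) = √(-338) = 13*I*√2 ≈ 18.385*I)
q = 1/(-24 + 3*√33/2) (q = 1/(6*(√(28 + 5)/4 - 4)) = 1/(6*(√33/4 - 4)) = 1/(6*(-4 + √33/4)) = 1/(-24 + 3*√33/2) ≈ -0.065006)
X*q = (13*I*√2)*(-32/669 - 2*√33/669) = 13*I*√2*(-32/669 - 2*√33/669)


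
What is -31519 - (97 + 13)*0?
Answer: -31519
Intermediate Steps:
-31519 - (97 + 13)*0 = -31519 - 110*0 = -31519 - 1*0 = -31519 + 0 = -31519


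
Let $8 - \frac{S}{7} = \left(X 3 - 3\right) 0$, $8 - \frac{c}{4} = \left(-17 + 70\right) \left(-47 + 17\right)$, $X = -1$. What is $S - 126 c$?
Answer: $-805336$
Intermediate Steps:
$c = 6392$ ($c = 32 - 4 \left(-17 + 70\right) \left(-47 + 17\right) = 32 - 4 \cdot 53 \left(-30\right) = 32 - -6360 = 32 + 6360 = 6392$)
$S = 56$ ($S = 56 - 7 \left(\left(-1\right) 3 - 3\right) 0 = 56 - 7 \left(-3 - 3\right) 0 = 56 - 7 \left(\left(-6\right) 0\right) = 56 - 0 = 56 + 0 = 56$)
$S - 126 c = 56 - 805392 = -805336$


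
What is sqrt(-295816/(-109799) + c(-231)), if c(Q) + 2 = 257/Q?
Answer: I*sqrt(269157813774465)/25363569 ≈ 0.64683*I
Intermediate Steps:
c(Q) = -2 + 257/Q
sqrt(-295816/(-109799) + c(-231)) = sqrt(-295816/(-109799) + (-2 + 257/(-231))) = sqrt(-295816*(-1/109799) + (-2 + 257*(-1/231))) = sqrt(295816/109799 + (-2 - 257/231)) = sqrt(295816/109799 - 719/231) = sqrt(-10611985/25363569) = I*sqrt(269157813774465)/25363569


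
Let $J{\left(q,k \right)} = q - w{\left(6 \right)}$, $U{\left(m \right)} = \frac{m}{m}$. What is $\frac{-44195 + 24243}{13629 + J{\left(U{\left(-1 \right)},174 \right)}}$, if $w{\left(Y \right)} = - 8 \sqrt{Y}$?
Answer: $- \frac{67986440}{46444129} + \frac{39904 \sqrt{6}}{46444129} \approx -1.4617$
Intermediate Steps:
$U{\left(m \right)} = 1$
$J{\left(q,k \right)} = q + 8 \sqrt{6}$ ($J{\left(q,k \right)} = q - - 8 \sqrt{6} = q + 8 \sqrt{6}$)
$\frac{-44195 + 24243}{13629 + J{\left(U{\left(-1 \right)},174 \right)}} = \frac{-44195 + 24243}{13629 + \left(1 + 8 \sqrt{6}\right)} = - \frac{19952}{13630 + 8 \sqrt{6}}$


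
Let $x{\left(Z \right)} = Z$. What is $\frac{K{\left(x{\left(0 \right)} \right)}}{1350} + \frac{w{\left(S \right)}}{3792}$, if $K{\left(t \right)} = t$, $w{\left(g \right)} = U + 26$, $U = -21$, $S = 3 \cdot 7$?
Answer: $\frac{5}{3792} \approx 0.0013186$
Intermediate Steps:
$S = 21$
$w{\left(g \right)} = 5$ ($w{\left(g \right)} = -21 + 26 = 5$)
$\frac{K{\left(x{\left(0 \right)} \right)}}{1350} + \frac{w{\left(S \right)}}{3792} = \frac{0}{1350} + \frac{5}{3792} = 0 \cdot \frac{1}{1350} + 5 \cdot \frac{1}{3792} = 0 + \frac{5}{3792} = \frac{5}{3792}$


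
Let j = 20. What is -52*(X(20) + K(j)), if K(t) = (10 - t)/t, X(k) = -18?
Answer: 962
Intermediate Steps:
K(t) = (10 - t)/t
-52*(X(20) + K(j)) = -52*(-18 + (10 - 1*20)/20) = -52*(-18 + (10 - 20)/20) = -52*(-18 + (1/20)*(-10)) = -52*(-18 - ½) = -52*(-37/2) = 962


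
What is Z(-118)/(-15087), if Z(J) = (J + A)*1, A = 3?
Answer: 115/15087 ≈ 0.0076225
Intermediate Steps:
Z(J) = 3 + J (Z(J) = (J + 3)*1 = (3 + J)*1 = 3 + J)
Z(-118)/(-15087) = (3 - 118)/(-15087) = -115*(-1/15087) = 115/15087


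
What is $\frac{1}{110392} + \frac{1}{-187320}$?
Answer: $\frac{1202}{323103585} \approx 3.7202 \cdot 10^{-6}$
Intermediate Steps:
$\frac{1}{110392} + \frac{1}{-187320} = \frac{1}{110392} - \frac{1}{187320} = \frac{1202}{323103585}$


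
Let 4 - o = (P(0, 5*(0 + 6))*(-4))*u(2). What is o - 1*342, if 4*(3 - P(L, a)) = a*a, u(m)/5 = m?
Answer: -9218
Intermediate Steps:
u(m) = 5*m
P(L, a) = 3 - a**2/4 (P(L, a) = 3 - a*a/4 = 3 - a**2/4)
o = -8876 (o = 4 - (3 - 25*(0 + 6)**2/4)*(-4)*5*2 = 4 - (3 - (5*6)**2/4)*(-4)*10 = 4 - (3 - 1/4*30**2)*(-4)*10 = 4 - (3 - 1/4*900)*(-4)*10 = 4 - (3 - 225)*(-4)*10 = 4 - (-222*(-4))*10 = 4 - 888*10 = 4 - 1*8880 = 4 - 8880 = -8876)
o - 1*342 = -8876 - 1*342 = -8876 - 342 = -9218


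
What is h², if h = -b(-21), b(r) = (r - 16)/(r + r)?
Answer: 1369/1764 ≈ 0.77608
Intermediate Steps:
b(r) = (-16 + r)/(2*r) (b(r) = (-16 + r)/((2*r)) = (-16 + r)*(1/(2*r)) = (-16 + r)/(2*r))
h = -37/42 (h = -(-16 - 21)/(2*(-21)) = -(-1)*(-37)/(2*21) = -1*37/42 = -37/42 ≈ -0.88095)
h² = (-37/42)² = 1369/1764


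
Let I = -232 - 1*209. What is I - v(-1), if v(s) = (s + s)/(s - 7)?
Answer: -1765/4 ≈ -441.25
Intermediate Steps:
I = -441 (I = -232 - 209 = -441)
v(s) = 2*s/(-7 + s) (v(s) = (2*s)/(-7 + s) = 2*s/(-7 + s))
I - v(-1) = -441 - 2*(-1)/(-7 - 1) = -441 - 2*(-1)/(-8) = -441 - 2*(-1)*(-1)/8 = -441 - 1*¼ = -441 - ¼ = -1765/4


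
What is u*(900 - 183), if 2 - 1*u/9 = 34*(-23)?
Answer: 5059152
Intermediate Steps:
u = 7056 (u = 18 - 306*(-23) = 18 - 9*(-782) = 18 + 7038 = 7056)
u*(900 - 183) = 7056*(900 - 183) = 7056*717 = 5059152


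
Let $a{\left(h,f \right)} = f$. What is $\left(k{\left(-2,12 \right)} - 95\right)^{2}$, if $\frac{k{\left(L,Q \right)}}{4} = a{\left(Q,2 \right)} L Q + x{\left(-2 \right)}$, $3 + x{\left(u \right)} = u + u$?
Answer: $99225$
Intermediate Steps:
$x{\left(u \right)} = -3 + 2 u$ ($x{\left(u \right)} = -3 + \left(u + u\right) = -3 + 2 u$)
$k{\left(L,Q \right)} = -28 + 8 L Q$ ($k{\left(L,Q \right)} = 4 \left(2 L Q + \left(-3 + 2 \left(-2\right)\right)\right) = 4 \left(2 L Q - 7\right) = 4 \left(-7 + 2 L Q\right) = -28 + 8 L Q$)
$\left(k{\left(-2,12 \right)} - 95\right)^{2} = \left(\left(-28 + 8 \left(-2\right) 12\right) - 95\right)^{2} = \left(\left(-28 - 192\right) - 95\right)^{2} = \left(-220 - 95\right)^{2} = \left(-315\right)^{2} = 99225$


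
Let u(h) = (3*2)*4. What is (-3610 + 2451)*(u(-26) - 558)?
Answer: 618906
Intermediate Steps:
u(h) = 24 (u(h) = 6*4 = 24)
(-3610 + 2451)*(u(-26) - 558) = (-3610 + 2451)*(24 - 558) = -1159*(-534) = 618906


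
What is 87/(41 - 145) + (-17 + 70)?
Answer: 5425/104 ≈ 52.163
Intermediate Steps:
87/(41 - 145) + (-17 + 70) = 87/(-104) + 53 = -1/104*87 + 53 = -87/104 + 53 = 5425/104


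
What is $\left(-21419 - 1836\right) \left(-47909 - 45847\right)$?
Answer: $2180295780$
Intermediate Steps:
$\left(-21419 - 1836\right) \left(-47909 - 45847\right) = \left(-23255\right) \left(-93756\right) = 2180295780$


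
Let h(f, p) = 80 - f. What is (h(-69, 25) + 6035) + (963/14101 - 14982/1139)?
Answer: 99111300851/16061039 ≈ 6170.9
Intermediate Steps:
(h(-69, 25) + 6035) + (963/14101 - 14982/1139) = ((80 - 1*(-69)) + 6035) + (963/14101 - 14982/1139) = ((80 + 69) + 6035) + (963*(1/14101) - 14982*1/1139) = (149 + 6035) + (963/14101 - 14982/1139) = 6184 - 210164325/16061039 = 99111300851/16061039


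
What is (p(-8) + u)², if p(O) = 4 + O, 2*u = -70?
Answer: 1521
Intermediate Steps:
u = -35 (u = (½)*(-70) = -35)
(p(-8) + u)² = ((4 - 8) - 35)² = (-4 - 35)² = (-39)² = 1521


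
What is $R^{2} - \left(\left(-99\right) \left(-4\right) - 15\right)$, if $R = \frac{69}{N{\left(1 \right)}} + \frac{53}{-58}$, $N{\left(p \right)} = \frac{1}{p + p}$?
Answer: $\frac{61936717}{3364} \approx 18412.0$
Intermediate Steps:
$N{\left(p \right)} = \frac{1}{2 p}$
$R = \frac{7951}{58}$ ($R = \frac{69}{\frac{1}{2} \cdot 1^{-1}} + \frac{53}{-58} = \frac{69}{\frac{1}{2} \cdot 1} + 53 \left(- \frac{1}{58}\right) = 69 \frac{1}{\frac{1}{2}} - \frac{53}{58} = 69 \cdot 2 - \frac{53}{58} = 138 - \frac{53}{58} = \frac{7951}{58} \approx 137.09$)
$R^{2} - \left(\left(-99\right) \left(-4\right) - 15\right) = \left(\frac{7951}{58}\right)^{2} - \left(\left(-99\right) \left(-4\right) - 15\right) = \frac{63218401}{3364} - \left(396 - 15\right) = \frac{63218401}{3364} - 381 = \frac{61936717}{3364}$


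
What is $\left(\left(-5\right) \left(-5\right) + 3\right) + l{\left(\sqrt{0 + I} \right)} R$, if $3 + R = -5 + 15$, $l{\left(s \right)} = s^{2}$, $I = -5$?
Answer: $-7$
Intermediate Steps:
$R = 7$ ($R = -3 + \left(-5 + 15\right) = -3 + 10 = 7$)
$\left(\left(-5\right) \left(-5\right) + 3\right) + l{\left(\sqrt{0 + I} \right)} R = \left(\left(-5\right) \left(-5\right) + 3\right) + \left(\sqrt{0 - 5}\right)^{2} \cdot 7 = \left(25 + 3\right) + \left(\sqrt{-5}\right)^{2} \cdot 7 = 28 + \left(i \sqrt{5}\right)^{2} \cdot 7 = 28 - 35 = -7$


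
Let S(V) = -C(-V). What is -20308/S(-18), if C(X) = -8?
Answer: -5077/2 ≈ -2538.5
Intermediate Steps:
S(V) = 8 (S(V) = -1*(-8) = 8)
-20308/S(-18) = -20308/8 = -20308*⅛ = -5077/2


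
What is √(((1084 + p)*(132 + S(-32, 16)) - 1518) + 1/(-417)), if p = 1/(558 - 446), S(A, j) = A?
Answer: √3642808752051/5838 ≈ 326.93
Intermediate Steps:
p = 1/112 ≈ 0.0089286
√(((1084 + p)*(132 + S(-32, 16)) - 1518) + 1/(-417)) = √(((1084 + 1/112)*(132 - 32) - 1518) + 1/(-417)) = √(((121409/112)*100 - 1518) - 1/417) = √((3035225/28 - 1518) - 1/417) = √(2992721/28 - 1/417) = √(1247964629/11676) = √3642808752051/5838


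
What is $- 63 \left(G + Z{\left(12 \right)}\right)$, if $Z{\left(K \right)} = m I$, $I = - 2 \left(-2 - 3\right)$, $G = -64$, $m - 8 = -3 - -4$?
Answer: $-1638$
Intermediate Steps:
$m = 9$ ($m = 8 - -1 = 8 + \left(-3 + 4\right) = 8 + 1 = 9$)
$I = 10$ ($I = \left(-2\right) \left(-5\right) = 10$)
$Z{\left(K \right)} = 90$ ($Z{\left(K \right)} = 9 \cdot 10 = 90$)
$- 63 \left(G + Z{\left(12 \right)}\right) = - 63 \left(-64 + 90\right) = \left(-63\right) 26 = -1638$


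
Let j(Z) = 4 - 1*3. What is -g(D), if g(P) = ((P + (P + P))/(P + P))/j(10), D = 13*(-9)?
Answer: -3/2 ≈ -1.5000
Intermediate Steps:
D = -117
j(Z) = 1 (j(Z) = 4 - 3 = 1)
g(P) = 3/2 (g(P) = ((P + (P + P))/(P + P))/1 = ((P + 2*P)/((2*P)))*1 = ((3*P)*(1/(2*P)))*1 = (3/2)*1 = 3/2)
-g(D) = -1*3/2 = -3/2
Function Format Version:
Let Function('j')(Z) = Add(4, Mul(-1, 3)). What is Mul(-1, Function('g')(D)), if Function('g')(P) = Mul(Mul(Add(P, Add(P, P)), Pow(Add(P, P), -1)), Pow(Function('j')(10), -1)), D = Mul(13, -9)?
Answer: Rational(-3, 2) ≈ -1.5000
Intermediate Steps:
D = -117
Function('j')(Z) = 1 (Function('j')(Z) = Add(4, -3) = 1)
Function('g')(P) = Rational(3, 2) (Function('g')(P) = Mul(Mul(Add(P, Add(P, P)), Pow(Add(P, P), -1)), Pow(1, -1)) = Mul(Mul(Add(P, Mul(2, P)), Pow(Mul(2, P), -1)), 1) = Mul(Mul(Mul(3, P), Mul(Rational(1, 2), Pow(P, -1))), 1) = Mul(Rational(3, 2), 1) = Rational(3, 2))
Mul(-1, Function('g')(D)) = Mul(-1, Rational(3, 2)) = Rational(-3, 2)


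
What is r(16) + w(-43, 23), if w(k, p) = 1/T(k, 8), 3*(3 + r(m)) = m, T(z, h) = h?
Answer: 59/24 ≈ 2.4583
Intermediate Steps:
r(m) = -3 + m/3
w(k, p) = ⅛ (w(k, p) = 1/8 = ⅛)
r(16) + w(-43, 23) = (-3 + (⅓)*16) + ⅛ = (-3 + 16/3) + ⅛ = 7/3 + ⅛ = 59/24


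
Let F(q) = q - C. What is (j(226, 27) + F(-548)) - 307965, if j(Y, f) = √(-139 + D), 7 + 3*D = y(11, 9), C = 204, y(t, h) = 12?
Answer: -308717 + 2*I*√309/3 ≈ -3.0872e+5 + 11.719*I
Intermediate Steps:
D = 5/3 (D = -7/3 + (⅓)*12 = -7/3 + 4 = 5/3 ≈ 1.6667)
j(Y, f) = 2*I*√309/3 (j(Y, f) = √(-139 + 5/3) = √(-412/3) = 2*I*√309/3)
F(q) = -204 + q (F(q) = q - 1*204 = q - 204 = -204 + q)
(j(226, 27) + F(-548)) - 307965 = (2*I*√309/3 + (-204 - 548)) - 307965 = (2*I*√309/3 - 752) - 307965 = (-752 + 2*I*√309/3) - 307965 = -308717 + 2*I*√309/3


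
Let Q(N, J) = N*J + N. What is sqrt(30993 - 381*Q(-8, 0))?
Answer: sqrt(34041) ≈ 184.50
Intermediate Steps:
Q(N, J) = N + J*N (Q(N, J) = J*N + N = N + J*N)
sqrt(30993 - 381*Q(-8, 0)) = sqrt(30993 - (-3048)*(1 + 0)) = sqrt(30993 - (-3048)) = sqrt(30993 - 381*(-8)) = sqrt(30993 + 3048) = sqrt(34041)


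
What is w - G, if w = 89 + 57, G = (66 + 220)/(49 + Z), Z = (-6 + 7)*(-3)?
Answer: 3215/23 ≈ 139.78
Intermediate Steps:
Z = -3 (Z = 1*(-3) = -3)
G = 143/23 (G = (66 + 220)/(49 - 3) = 286/46 = 286*(1/46) = 143/23 ≈ 6.2174)
w = 146
w - G = 146 - 1*143/23 = 146 - 143/23 = 3215/23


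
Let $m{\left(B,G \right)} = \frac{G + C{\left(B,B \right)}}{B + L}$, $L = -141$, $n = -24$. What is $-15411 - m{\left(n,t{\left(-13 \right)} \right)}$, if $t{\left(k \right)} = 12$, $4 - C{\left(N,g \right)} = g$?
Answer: $- \frac{508555}{33} \approx -15411.0$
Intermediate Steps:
$C{\left(N,g \right)} = 4 - g$
$m{\left(B,G \right)} = \frac{4 + G - B}{-141 + B}$ ($m{\left(B,G \right)} = \frac{G - \left(-4 + B\right)}{B - 141} = \frac{4 + G - B}{-141 + B}$)
$-15411 - m{\left(n,t{\left(-13 \right)} \right)} = -15411 - \frac{4 + 12 - -24}{-141 - 24} = -15411 - \frac{4 + 12 + 24}{-165} = -15411 - \left(- \frac{1}{165}\right) 40 = -15411 - - \frac{8}{33} = -15411 + \frac{8}{33} = - \frac{508555}{33}$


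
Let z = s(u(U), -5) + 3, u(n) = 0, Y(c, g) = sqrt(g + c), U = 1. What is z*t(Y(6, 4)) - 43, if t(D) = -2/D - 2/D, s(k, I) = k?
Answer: -43 - 6*sqrt(10)/5 ≈ -46.795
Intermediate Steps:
Y(c, g) = sqrt(c + g)
t(D) = -4/D
z = 3 (z = 0 + 3 = 3)
z*t(Y(6, 4)) - 43 = 3*(-4/sqrt(6 + 4)) - 43 = 3*(-4*sqrt(10)/10) - 43 = 3*(-2*sqrt(10)/5) - 43 = -6*sqrt(10)/5 - 43 = -43 - 6*sqrt(10)/5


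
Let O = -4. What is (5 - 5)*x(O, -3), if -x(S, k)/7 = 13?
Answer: 0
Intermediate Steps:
x(S, k) = -91 (x(S, k) = -7*13 = -91)
(5 - 5)*x(O, -3) = (5 - 5)*(-91) = 0*(-91) = 0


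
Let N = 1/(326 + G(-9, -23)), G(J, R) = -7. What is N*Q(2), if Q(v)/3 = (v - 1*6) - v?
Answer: -18/319 ≈ -0.056426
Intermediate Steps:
N = 1/319 (N = 1/(326 - 7) = 1/319 ≈ 0.0031348)
Q(v) = -18 (Q(v) = 3*((v - 1*6) - v) = 3*((v - 6) - v) = 3*((-6 + v) - v) = 3*(-6) = -18)
N*Q(2) = (1/319)*(-18) = -18/319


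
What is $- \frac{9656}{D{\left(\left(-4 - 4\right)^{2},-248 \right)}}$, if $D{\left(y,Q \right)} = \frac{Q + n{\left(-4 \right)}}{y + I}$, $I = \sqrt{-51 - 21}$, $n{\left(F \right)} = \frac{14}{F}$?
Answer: $\frac{1235968}{503} + \frac{115872 i \sqrt{2}}{503} \approx 2457.2 + 325.78 i$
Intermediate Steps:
$I = 6 i \sqrt{2}$ ($I = \sqrt{-72} = 6 i \sqrt{2} \approx 8.4853 i$)
$D{\left(y,Q \right)} = \frac{- \frac{7}{2} + Q}{y + 6 i \sqrt{2}}$ ($D{\left(y,Q \right)} = \frac{Q + \frac{14}{-4}}{y + 6 i \sqrt{2}} = \frac{Q + 14 \left(- \frac{1}{4}\right)}{y + 6 i \sqrt{2}} = \frac{Q - \frac{7}{2}}{y + 6 i \sqrt{2}} = \frac{- \frac{7}{2} + Q}{y + 6 i \sqrt{2}}$)
$- \frac{9656}{D{\left(\left(-4 - 4\right)^{2},-248 \right)}} = - \frac{9656}{\frac{1}{\left(-4 - 4\right)^{2} + 6 i \sqrt{2}} \left(- \frac{7}{2} - 248\right)} = - \frac{9656}{\frac{1}{\left(-8\right)^{2} + 6 i \sqrt{2}} \left(- \frac{503}{2}\right)} = - \frac{9656}{\frac{1}{64 + 6 i \sqrt{2}} \left(- \frac{503}{2}\right)} = - \frac{9656}{\left(- \frac{503}{2}\right) \frac{1}{64 + 6 i \sqrt{2}}} = - 9656 \left(- \frac{128}{503} - \frac{12 i \sqrt{2}}{503}\right) = \frac{1235968}{503} + \frac{115872 i \sqrt{2}}{503}$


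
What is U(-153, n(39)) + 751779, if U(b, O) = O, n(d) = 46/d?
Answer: 29319427/39 ≈ 7.5178e+5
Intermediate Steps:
U(-153, n(39)) + 751779 = 46/39 + 751779 = 29319427/39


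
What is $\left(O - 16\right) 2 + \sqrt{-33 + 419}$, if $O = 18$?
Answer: $4 + \sqrt{386} \approx 23.647$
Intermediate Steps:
$\left(O - 16\right) 2 + \sqrt{-33 + 419} = \left(18 - 16\right) 2 + \sqrt{-33 + 419} = 2 \cdot 2 + \sqrt{386} = 4 + \sqrt{386}$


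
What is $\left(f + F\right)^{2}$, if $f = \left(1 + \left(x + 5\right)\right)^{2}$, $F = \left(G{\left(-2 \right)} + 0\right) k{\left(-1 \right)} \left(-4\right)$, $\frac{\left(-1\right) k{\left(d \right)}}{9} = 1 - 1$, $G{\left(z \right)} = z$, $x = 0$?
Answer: $1296$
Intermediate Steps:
$k{\left(d \right)} = 0$ ($k{\left(d \right)} = - 9 \left(1 - 1\right) = \left(-9\right) 0 = 0$)
$F = 0$ ($F = \left(-2 + 0\right) 0 \left(-4\right) = \left(-2\right) 0 \left(-4\right) = 0 \left(-4\right) = 0$)
$f = 36$ ($f = \left(1 + \left(0 + 5\right)\right)^{2} = \left(1 + 5\right)^{2} = 6^{2} = 36$)
$\left(f + F\right)^{2} = \left(36 + 0\right)^{2} = 36^{2} = 1296$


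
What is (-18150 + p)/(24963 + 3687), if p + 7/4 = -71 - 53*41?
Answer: -81583/114600 ≈ -0.71189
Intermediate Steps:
p = -8983/4 (p = -7/4 + (-71 - 53*41) = -7/4 + (-71 - 2173) = -7/4 - 2244 = -8983/4 ≈ -2245.8)
(-18150 + p)/(24963 + 3687) = (-18150 - 8983/4)/(24963 + 3687) = -81583/4/28650 = -81583/4*1/28650 = -81583/114600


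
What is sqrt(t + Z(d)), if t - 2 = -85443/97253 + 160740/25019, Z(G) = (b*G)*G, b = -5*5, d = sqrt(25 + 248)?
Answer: I*sqrt(40361575911400865455906)/2433172807 ≈ 82.568*I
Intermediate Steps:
d = sqrt(273) ≈ 16.523
b = -25
Z(G) = -25*G**2 (Z(G) = (-25*G)*G = -25*G**2)
t = 18361094417/2433172807 (t = 2 + (-85443/97253 + 160740/25019) = 2 + 13494748803/2433172807 = 18361094417/2433172807 ≈ 7.5462)
sqrt(t + Z(d)) = sqrt(18361094417/2433172807 - 25*(sqrt(273))**2) = sqrt(18361094417/2433172807 - 25*273) = sqrt(18361094417/2433172807 - 6825) = sqrt(-16588043313358/2433172807) = I*sqrt(40361575911400865455906)/2433172807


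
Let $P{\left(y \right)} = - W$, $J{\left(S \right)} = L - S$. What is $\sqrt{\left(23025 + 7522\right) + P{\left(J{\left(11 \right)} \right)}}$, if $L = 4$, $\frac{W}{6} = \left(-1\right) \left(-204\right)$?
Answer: $\sqrt{29323} \approx 171.24$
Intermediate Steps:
$W = 1224$ ($W = 6 \left(\left(-1\right) \left(-204\right)\right) = 6 \cdot 204 = 1224$)
$J{\left(S \right)} = 4 - S$
$P{\left(y \right)} = -1224$ ($P{\left(y \right)} = \left(-1\right) 1224 = -1224$)
$\sqrt{\left(23025 + 7522\right) + P{\left(J{\left(11 \right)} \right)}} = \sqrt{\left(23025 + 7522\right) - 1224} = \sqrt{30547 - 1224} = \sqrt{29323}$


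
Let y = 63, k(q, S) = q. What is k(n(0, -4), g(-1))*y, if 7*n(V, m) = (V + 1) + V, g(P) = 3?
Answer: 9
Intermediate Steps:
n(V, m) = 1/7 + 2*V/7 (n(V, m) = ((V + 1) + V)/7 = ((1 + V) + V)/7 = (1 + 2*V)/7 = 1/7 + 2*V/7)
k(n(0, -4), g(-1))*y = (1/7 + (2/7)*0)*63 = (1/7 + 0)*63 = (1/7)*63 = 9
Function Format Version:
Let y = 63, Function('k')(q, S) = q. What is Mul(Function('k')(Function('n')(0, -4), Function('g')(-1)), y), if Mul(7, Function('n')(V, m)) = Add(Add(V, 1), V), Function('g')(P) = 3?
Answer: 9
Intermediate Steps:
Function('n')(V, m) = Add(Rational(1, 7), Mul(Rational(2, 7), V)) (Function('n')(V, m) = Mul(Rational(1, 7), Add(Add(V, 1), V)) = Mul(Rational(1, 7), Add(Add(1, V), V)) = Mul(Rational(1, 7), Add(1, Mul(2, V))) = Add(Rational(1, 7), Mul(Rational(2, 7), V)))
Mul(Function('k')(Function('n')(0, -4), Function('g')(-1)), y) = Mul(Add(Rational(1, 7), Mul(Rational(2, 7), 0)), 63) = Mul(Add(Rational(1, 7), 0), 63) = Mul(Rational(1, 7), 63) = 9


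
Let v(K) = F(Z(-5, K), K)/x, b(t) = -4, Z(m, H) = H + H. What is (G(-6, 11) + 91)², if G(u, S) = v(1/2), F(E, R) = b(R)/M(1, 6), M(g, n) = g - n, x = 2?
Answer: 208849/25 ≈ 8354.0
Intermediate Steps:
Z(m, H) = 2*H
F(E, R) = ⅘ (F(E, R) = -4/(1 - 1*6) = -4/(1 - 6) = -4/(-5) = -4*(-⅕) = ⅘)
v(K) = ⅖ (v(K) = (⅘)/2 = (⅘)*(½) = ⅖)
G(u, S) = ⅖
(G(-6, 11) + 91)² = (⅖ + 91)² = (457/5)² = 208849/25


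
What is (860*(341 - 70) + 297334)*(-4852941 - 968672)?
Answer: -3087748605522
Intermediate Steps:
(860*(341 - 70) + 297334)*(-4852941 - 968672) = (860*271 + 297334)*(-5821613) = (233060 + 297334)*(-5821613) = 530394*(-5821613) = -3087748605522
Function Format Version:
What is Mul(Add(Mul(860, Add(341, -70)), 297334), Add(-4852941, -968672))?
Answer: -3087748605522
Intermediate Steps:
Mul(Add(Mul(860, Add(341, -70)), 297334), Add(-4852941, -968672)) = Mul(Add(Mul(860, 271), 297334), -5821613) = Mul(Add(233060, 297334), -5821613) = Mul(530394, -5821613) = -3087748605522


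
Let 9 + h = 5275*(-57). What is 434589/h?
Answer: -144863/100228 ≈ -1.4453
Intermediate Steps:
h = -300684 (h = -9 + 5275*(-57) = -9 - 300675 = -300684)
434589/h = 434589/(-300684) = 434589*(-1/300684) = -144863/100228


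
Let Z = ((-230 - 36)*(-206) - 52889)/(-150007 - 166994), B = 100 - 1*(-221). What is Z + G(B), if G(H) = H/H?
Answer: 315094/317001 ≈ 0.99398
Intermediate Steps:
B = 321 (B = 100 + 221 = 321)
G(H) = 1
Z = -1907/317001 (Z = (-266*(-206) - 52889)/(-317001) = (54796 - 52889)*(-1/317001) = 1907*(-1/317001) = -1907/317001 ≈ -0.0060158)
Z + G(B) = -1907/317001 + 1 = 315094/317001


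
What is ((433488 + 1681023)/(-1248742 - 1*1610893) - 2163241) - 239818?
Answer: -6871873737976/2859635 ≈ -2.4031e+6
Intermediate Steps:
((433488 + 1681023)/(-1248742 - 1*1610893) - 2163241) - 239818 = (2114511/(-1248742 - 1610893) - 2163241) - 239818 = (2114511/(-2859635) - 2163241) - 239818 = (2114511*(-1/2859635) - 2163241) - 239818 = (-2114511/2859635 - 2163241) - 239818 = -6186081791546/2859635 - 239818 = -6871873737976/2859635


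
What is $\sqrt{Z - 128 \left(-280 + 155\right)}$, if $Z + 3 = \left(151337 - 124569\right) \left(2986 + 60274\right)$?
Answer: $\sqrt{1693359677} \approx 41150.0$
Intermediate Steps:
$Z = 1693343677$ ($Z = -3 + \left(151337 - 124569\right) \left(2986 + 60274\right) = -3 + 26768 \cdot 63260 = -3 + 1693343680 = 1693343677$)
$\sqrt{Z - 128 \left(-280 + 155\right)} = \sqrt{1693343677 - 128 \left(-280 + 155\right)} = \sqrt{1693343677 - -16000} = \sqrt{1693343677 + 16000} = \sqrt{1693359677}$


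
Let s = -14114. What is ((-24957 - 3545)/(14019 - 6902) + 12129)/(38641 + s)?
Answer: 86293591/174558659 ≈ 0.49435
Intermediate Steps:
((-24957 - 3545)/(14019 - 6902) + 12129)/(38641 + s) = ((-24957 - 3545)/(14019 - 6902) + 12129)/(38641 - 14114) = (-28502/7117 + 12129)/24527 = (-28502*1/7117 + 12129)*(1/24527) = (-28502/7117 + 12129)*(1/24527) = (86293591/7117)*(1/24527) = 86293591/174558659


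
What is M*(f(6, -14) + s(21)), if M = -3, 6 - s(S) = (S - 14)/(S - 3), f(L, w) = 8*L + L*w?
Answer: 547/6 ≈ 91.167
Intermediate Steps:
s(S) = 6 - (-14 + S)/(-3 + S) (s(S) = 6 - (S - 14)/(S - 3) = 6 - (-14 + S)/(-3 + S))
M*(f(6, -14) + s(21)) = -3*(6*(8 - 14) + (-4 + 5*21)/(-3 + 21)) = -3*(6*(-6) + (-4 + 105)/18) = -3*(-36 + (1/18)*101) = -3*(-36 + 101/18) = -3*(-547/18) = 547/6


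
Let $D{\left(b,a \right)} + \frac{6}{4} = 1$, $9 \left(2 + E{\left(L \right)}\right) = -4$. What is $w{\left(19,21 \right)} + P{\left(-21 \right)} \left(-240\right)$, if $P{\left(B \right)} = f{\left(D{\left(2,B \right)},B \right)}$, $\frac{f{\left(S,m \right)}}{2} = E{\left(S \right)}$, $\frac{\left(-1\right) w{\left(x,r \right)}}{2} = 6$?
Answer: $\frac{3484}{3} \approx 1161.3$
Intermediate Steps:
$E{\left(L \right)} = - \frac{22}{9}$ ($E{\left(L \right)} = -2 + \frac{1}{9} \left(-4\right) = -2 - \frac{4}{9} = - \frac{22}{9}$)
$w{\left(x,r \right)} = -12$ ($w{\left(x,r \right)} = \left(-2\right) 6 = -12$)
$D{\left(b,a \right)} = - \frac{1}{2}$ ($D{\left(b,a \right)} = - \frac{3}{2} + 1 = - \frac{1}{2}$)
$f{\left(S,m \right)} = - \frac{44}{9}$ ($f{\left(S,m \right)} = 2 \left(- \frac{22}{9}\right) = - \frac{44}{9}$)
$P{\left(B \right)} = - \frac{44}{9}$
$w{\left(19,21 \right)} + P{\left(-21 \right)} \left(-240\right) = -12 - - \frac{3520}{3} = -12 + \frac{3520}{3} = \frac{3484}{3}$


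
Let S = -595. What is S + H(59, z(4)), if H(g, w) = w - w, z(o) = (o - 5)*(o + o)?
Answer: -595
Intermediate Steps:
z(o) = 2*o*(-5 + o) (z(o) = (-5 + o)*(2*o) = 2*o*(-5 + o))
H(g, w) = 0
S + H(59, z(4)) = -595 + 0 = -595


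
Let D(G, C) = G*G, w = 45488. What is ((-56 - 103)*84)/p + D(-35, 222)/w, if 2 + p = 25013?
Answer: -9157131/18058736 ≈ -0.50707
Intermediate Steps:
p = 25011 (p = -2 + 25013 = 25011)
D(G, C) = G²
((-56 - 103)*84)/p + D(-35, 222)/w = ((-56 - 103)*84)/25011 + (-35)²/45488 = -159*84*(1/25011) + 1225*(1/45488) = -13356*1/25011 + 1225/45488 = -212/397 + 1225/45488 = -9157131/18058736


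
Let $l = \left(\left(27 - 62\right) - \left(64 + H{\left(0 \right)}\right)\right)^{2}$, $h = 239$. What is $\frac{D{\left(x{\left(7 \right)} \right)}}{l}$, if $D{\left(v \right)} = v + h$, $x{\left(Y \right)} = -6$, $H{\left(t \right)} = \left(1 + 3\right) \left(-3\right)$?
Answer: $\frac{233}{7569} \approx 0.030783$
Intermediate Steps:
$H{\left(t \right)} = -12$ ($H{\left(t \right)} = 4 \left(-3\right) = -12$)
$D{\left(v \right)} = 239 + v$ ($D{\left(v \right)} = v + 239 = 239 + v$)
$l = 7569$ ($l = \left(\left(27 - 62\right) - 52\right)^{2} = \left(\left(27 - 62\right) + \left(-64 + 12\right)\right)^{2} = \left(-35 - 52\right)^{2} = \left(-87\right)^{2} = 7569$)
$\frac{D{\left(x{\left(7 \right)} \right)}}{l} = \frac{239 - 6}{7569} = 233 \cdot \frac{1}{7569} = \frac{233}{7569}$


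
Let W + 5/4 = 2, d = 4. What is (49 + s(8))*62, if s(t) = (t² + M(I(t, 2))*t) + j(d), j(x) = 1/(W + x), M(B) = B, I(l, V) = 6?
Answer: 189906/19 ≈ 9995.0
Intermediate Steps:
W = ¾ (W = -5/4 + 2 = ¾ ≈ 0.75000)
j(x) = 1/(¾ + x)
s(t) = 4/19 + t² + 6*t (s(t) = (t² + 6*t) + 4/(3 + 4*4) = (t² + 6*t) + 4/(3 + 16) = (t² + 6*t) + 4/19 = 4/19 + t² + 6*t)
(49 + s(8))*62 = (49 + (4/19 + 8² + 6*8))*62 = (49 + (4/19 + 64 + 48))*62 = (49 + 2132/19)*62 = (3063/19)*62 = 189906/19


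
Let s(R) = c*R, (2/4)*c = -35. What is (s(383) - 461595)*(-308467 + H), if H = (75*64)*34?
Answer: 70949129135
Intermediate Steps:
c = -70 (c = 2*(-35) = -70)
s(R) = -70*R
H = 163200 (H = 4800*34 = 163200)
(s(383) - 461595)*(-308467 + H) = (-70*383 - 461595)*(-308467 + 163200) = (-26810 - 461595)*(-145267) = -488405*(-145267) = 70949129135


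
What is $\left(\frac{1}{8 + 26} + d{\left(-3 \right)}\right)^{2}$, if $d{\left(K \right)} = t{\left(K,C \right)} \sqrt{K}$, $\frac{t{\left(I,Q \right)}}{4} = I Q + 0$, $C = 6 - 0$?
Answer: $\frac{\left(1 - 2448 i \sqrt{3}\right)^{2}}{1156} \approx -15552.0 - 7.3357 i$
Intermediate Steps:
$C = 6$ ($C = 6 + 0 = 6$)
$t{\left(I,Q \right)} = 4 I Q$ ($t{\left(I,Q \right)} = 4 \left(I Q + 0\right) = 4 I Q$)
$d{\left(K \right)} = 24 K^{\frac{3}{2}}$ ($d{\left(K \right)} = 4 K 6 \sqrt{K} = 24 K \sqrt{K} = 24 K^{\frac{3}{2}}$)
$\left(\frac{1}{8 + 26} + d{\left(-3 \right)}\right)^{2} = \left(\frac{1}{8 + 26} + 24 \left(-3\right)^{\frac{3}{2}}\right)^{2} = \left(\frac{1}{34} + 24 \left(- 3 i \sqrt{3}\right)\right)^{2} = \left(\frac{1}{34} - 72 i \sqrt{3}\right)^{2}$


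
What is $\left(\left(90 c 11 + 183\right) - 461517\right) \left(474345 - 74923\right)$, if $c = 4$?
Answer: $-182685237828$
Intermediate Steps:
$\left(\left(90 c 11 + 183\right) - 461517\right) \left(474345 - 74923\right) = \left(\left(90 \cdot 4 \cdot 11 + 183\right) - 461517\right) \left(474345 - 74923\right) = \left(\left(90 \cdot 44 + 183\right) - 461517\right) 399422 = \left(\left(3960 + 183\right) - 461517\right) 399422 = \left(4143 - 461517\right) 399422 = \left(-457374\right) 399422 = -182685237828$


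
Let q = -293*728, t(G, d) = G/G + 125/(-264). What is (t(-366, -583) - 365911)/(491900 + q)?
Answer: -96600365/73549344 ≈ -1.3134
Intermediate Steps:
t(G, d) = 139/264 (t(G, d) = 1 + 125*(-1/264) = 1 - 125/264 = 139/264)
q = -213304
(t(-366, -583) - 365911)/(491900 + q) = (139/264 - 365911)/(491900 - 213304) = -96600365/264/278596 = -96600365/264*1/278596 = -96600365/73549344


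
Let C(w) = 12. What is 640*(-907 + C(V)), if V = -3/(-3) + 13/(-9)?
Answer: -572800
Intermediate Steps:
V = -4/9 (V = -3*(-1/3) + 13*(-1/9) = 1 - 13/9 = -4/9 ≈ -0.44444)
640*(-907 + C(V)) = 640*(-907 + 12) = 640*(-895) = -572800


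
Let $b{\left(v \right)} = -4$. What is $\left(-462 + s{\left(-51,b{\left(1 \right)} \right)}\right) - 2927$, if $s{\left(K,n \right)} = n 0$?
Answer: $-3389$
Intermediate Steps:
$s{\left(K,n \right)} = 0$
$\left(-462 + s{\left(-51,b{\left(1 \right)} \right)}\right) - 2927 = \left(-462 + 0\right) - 2927 = -462 - 2927 = -3389$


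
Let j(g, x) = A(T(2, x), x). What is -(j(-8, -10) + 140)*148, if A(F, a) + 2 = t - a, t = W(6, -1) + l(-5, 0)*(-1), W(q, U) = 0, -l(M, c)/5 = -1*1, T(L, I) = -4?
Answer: -21164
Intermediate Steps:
l(M, c) = 5 (l(M, c) = -(-5) = -5*(-1) = 5)
t = -5 (t = 0 + 5*(-1) = 0 - 5 = -5)
A(F, a) = -7 - a (A(F, a) = -2 + (-5 - a) = -7 - a)
j(g, x) = -7 - x
-(j(-8, -10) + 140)*148 = -((-7 - 1*(-10)) + 140)*148 = -((-7 + 10) + 140)*148 = -(3 + 140)*148 = -143*148 = -1*21164 = -21164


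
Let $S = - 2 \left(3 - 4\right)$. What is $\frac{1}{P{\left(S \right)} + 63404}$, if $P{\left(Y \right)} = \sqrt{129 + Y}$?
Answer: $\frac{484}{30687535} - \frac{\sqrt{131}}{4020067085} \approx 1.5769 \cdot 10^{-5}$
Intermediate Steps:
$S = 2$ ($S = \left(-2\right) \left(-1\right) = 2$)
$\frac{1}{P{\left(S \right)} + 63404} = \frac{1}{\sqrt{129 + 2} + 63404} = \frac{1}{\sqrt{131} + 63404} = \frac{1}{63404 + \sqrt{131}}$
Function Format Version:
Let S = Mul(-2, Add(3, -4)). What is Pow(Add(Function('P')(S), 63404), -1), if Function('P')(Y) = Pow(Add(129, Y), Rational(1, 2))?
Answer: Add(Rational(484, 30687535), Mul(Rational(-1, 4020067085), Pow(131, Rational(1, 2)))) ≈ 1.5769e-5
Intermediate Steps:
S = 2 (S = Mul(-2, -1) = 2)
Pow(Add(Function('P')(S), 63404), -1) = Pow(Add(Pow(Add(129, 2), Rational(1, 2)), 63404), -1) = Pow(Add(Pow(131, Rational(1, 2)), 63404), -1) = Pow(Add(63404, Pow(131, Rational(1, 2))), -1)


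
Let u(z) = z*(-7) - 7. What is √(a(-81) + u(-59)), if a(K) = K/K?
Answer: √407 ≈ 20.174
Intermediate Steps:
u(z) = -7 - 7*z (u(z) = -7*z - 7 = -7 - 7*z)
a(K) = 1
√(a(-81) + u(-59)) = √(1 + (-7 - 7*(-59))) = √(1 + (-7 + 413)) = √(1 + 406) = √407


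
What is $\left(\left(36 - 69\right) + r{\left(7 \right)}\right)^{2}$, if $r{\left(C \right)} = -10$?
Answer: $1849$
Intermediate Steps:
$\left(\left(36 - 69\right) + r{\left(7 \right)}\right)^{2} = \left(\left(36 - 69\right) - 10\right)^{2} = \left(-33 - 10\right)^{2} = \left(-43\right)^{2} = 1849$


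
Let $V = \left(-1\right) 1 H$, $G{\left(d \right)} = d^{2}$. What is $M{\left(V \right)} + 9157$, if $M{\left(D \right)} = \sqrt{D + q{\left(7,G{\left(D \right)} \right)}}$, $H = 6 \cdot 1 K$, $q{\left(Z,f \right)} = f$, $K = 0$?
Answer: $9157$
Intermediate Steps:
$H = 0$ ($H = 6 \cdot 1 \cdot 0 = 6 \cdot 0 = 0$)
$V = 0$ ($V = \left(-1\right) 1 \cdot 0 = \left(-1\right) 0 = 0$)
$M{\left(D \right)} = \sqrt{D + D^{2}}$
$M{\left(V \right)} + 9157 = \sqrt{0 \left(1 + 0\right)} + 9157 = \sqrt{0 \cdot 1} + 9157 = \sqrt{0} + 9157 = 0 + 9157 = 9157$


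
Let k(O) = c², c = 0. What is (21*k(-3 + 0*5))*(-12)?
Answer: 0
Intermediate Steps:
k(O) = 0 (k(O) = 0² = 0)
(21*k(-3 + 0*5))*(-12) = (21*0)*(-12) = 0*(-12) = 0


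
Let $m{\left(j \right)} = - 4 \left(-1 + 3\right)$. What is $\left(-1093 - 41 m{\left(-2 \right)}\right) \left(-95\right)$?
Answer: $72675$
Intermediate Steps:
$m{\left(j \right)} = -8$ ($m{\left(j \right)} = \left(-4\right) 2 = -8$)
$\left(-1093 - 41 m{\left(-2 \right)}\right) \left(-95\right) = \left(-1093 - -328\right) \left(-95\right) = \left(-1093 + 328\right) \left(-95\right) = \left(-765\right) \left(-95\right) = 72675$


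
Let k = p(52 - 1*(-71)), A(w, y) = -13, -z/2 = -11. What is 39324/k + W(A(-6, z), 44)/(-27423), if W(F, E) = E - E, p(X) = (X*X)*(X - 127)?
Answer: -3277/5043 ≈ -0.64981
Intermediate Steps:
z = 22 (z = -2*(-11) = 22)
p(X) = X²*(-127 + X)
k = -60516 (k = (52 - 1*(-71))²*(-127 + (52 - 1*(-71))) = (52 + 71)²*(-127 + (52 + 71)) = 123²*(-127 + 123) = 15129*(-4) = -60516)
W(F, E) = 0
39324/k + W(A(-6, z), 44)/(-27423) = 39324/(-60516) + 0/(-27423) = 39324*(-1/60516) + 0*(-1/27423) = -3277/5043 + 0 = -3277/5043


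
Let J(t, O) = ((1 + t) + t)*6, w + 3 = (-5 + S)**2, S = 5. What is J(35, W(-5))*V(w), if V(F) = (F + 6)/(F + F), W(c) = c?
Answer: -213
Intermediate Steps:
w = -3 (w = -3 + (-5 + 5)**2 = -3 + 0**2 = -3 + 0 = -3)
J(t, O) = 6 + 12*t (J(t, O) = (1 + 2*t)*6 = 6 + 12*t)
V(F) = (6 + F)/(2*F) (V(F) = (6 + F)/((2*F)) = (6 + F)*(1/(2*F)) = (6 + F)/(2*F))
J(35, W(-5))*V(w) = (6 + 12*35)*((1/2)*(6 - 3)/(-3)) = (6 + 420)*((1/2)*(-1/3)*3) = 426*(-1/2) = -213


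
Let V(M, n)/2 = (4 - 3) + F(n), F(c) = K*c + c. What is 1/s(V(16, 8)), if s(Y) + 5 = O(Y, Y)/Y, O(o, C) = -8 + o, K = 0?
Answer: -9/40 ≈ -0.22500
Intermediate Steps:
F(c) = c (F(c) = 0*c + c = 0 + c = c)
V(M, n) = 2 + 2*n (V(M, n) = 2*((4 - 3) + n) = 2*(1 + n) = 2 + 2*n)
s(Y) = -5 + (-8 + Y)/Y
1/s(V(16, 8)) = 1/(-4 - 8/(2 + 2*8)) = 1/(-4 - 8/(2 + 16)) = 1/(-4 - 8/18) = 1/(-4 - 8*1/18) = 1/(-4 - 4/9) = 1/(-40/9) = -9/40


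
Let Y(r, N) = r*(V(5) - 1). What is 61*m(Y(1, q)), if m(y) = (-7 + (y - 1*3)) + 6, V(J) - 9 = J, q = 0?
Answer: 549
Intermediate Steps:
V(J) = 9 + J
Y(r, N) = 13*r (Y(r, N) = r*((9 + 5) - 1) = r*(14 - 1) = r*13 = 13*r)
m(y) = -4 + y (m(y) = (-7 + (y - 3)) + 6 = (-7 + (-3 + y)) + 6 = (-10 + y) + 6 = -4 + y)
61*m(Y(1, q)) = 61*(-4 + 13*1) = 61*(-4 + 13) = 61*9 = 549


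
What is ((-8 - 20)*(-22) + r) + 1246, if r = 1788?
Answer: 3650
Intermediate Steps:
((-8 - 20)*(-22) + r) + 1246 = ((-8 - 20)*(-22) + 1788) + 1246 = (-28*(-22) + 1788) + 1246 = (616 + 1788) + 1246 = 2404 + 1246 = 3650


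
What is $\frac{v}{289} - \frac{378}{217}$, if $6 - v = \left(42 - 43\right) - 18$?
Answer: $- \frac{14831}{8959} \approx -1.6554$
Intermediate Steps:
$v = 25$ ($v = 6 - \left(\left(42 - 43\right) - 18\right) = 6 - \left(-1 - 18\right) = 6 - -19 = 6 + 19 = 25$)
$\frac{v}{289} - \frac{378}{217} = \frac{25}{289} - \frac{378}{217} = 25 \cdot \frac{1}{289} - \frac{54}{31} = \frac{25}{289} - \frac{54}{31} = - \frac{14831}{8959}$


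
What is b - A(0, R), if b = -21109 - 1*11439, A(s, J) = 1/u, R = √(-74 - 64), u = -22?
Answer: -716055/22 ≈ -32548.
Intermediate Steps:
R = I*√138 (R = √(-138) = I*√138 ≈ 11.747*I)
A(s, J) = -1/22 (A(s, J) = 1/(-22) = -1/22)
b = -32548 (b = -21109 - 11439 = -32548)
b - A(0, R) = -32548 - 1*(-1/22) = -32548 + 1/22 = -716055/22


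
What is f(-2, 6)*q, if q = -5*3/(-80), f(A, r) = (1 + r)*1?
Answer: 21/16 ≈ 1.3125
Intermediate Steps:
f(A, r) = 1 + r
q = 3/16 (q = -15*(-1/80) = 3/16 ≈ 0.18750)
f(-2, 6)*q = (1 + 6)*(3/16) = 7*(3/16) = 21/16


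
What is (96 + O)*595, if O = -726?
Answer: -374850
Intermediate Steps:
(96 + O)*595 = (96 - 726)*595 = -630*595 = -374850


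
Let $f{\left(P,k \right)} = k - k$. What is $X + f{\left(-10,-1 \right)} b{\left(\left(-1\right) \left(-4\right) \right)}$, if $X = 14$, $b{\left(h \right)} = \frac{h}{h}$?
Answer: $14$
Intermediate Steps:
$b{\left(h \right)} = 1$
$f{\left(P,k \right)} = 0$
$X + f{\left(-10,-1 \right)} b{\left(\left(-1\right) \left(-4\right) \right)} = 14 + 0 \cdot 1 = 14 + 0 = 14$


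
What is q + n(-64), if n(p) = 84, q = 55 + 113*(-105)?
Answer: -11726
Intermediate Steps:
q = -11810 (q = 55 - 11865 = -11810)
q + n(-64) = -11810 + 84 = -11726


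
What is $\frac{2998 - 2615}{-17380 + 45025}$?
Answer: $\frac{383}{27645} \approx 0.013854$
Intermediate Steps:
$\frac{2998 - 2615}{-17380 + 45025} = \frac{383}{27645}$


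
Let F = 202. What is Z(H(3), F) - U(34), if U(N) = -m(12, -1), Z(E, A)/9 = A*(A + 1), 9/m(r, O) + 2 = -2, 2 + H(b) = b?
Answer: 1476207/4 ≈ 3.6905e+5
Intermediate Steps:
H(b) = -2 + b
m(r, O) = -9/4 (m(r, O) = 9/(-2 - 2) = 9/(-4) = 9*(-¼) = -9/4)
Z(E, A) = 9*A*(1 + A) (Z(E, A) = 9*(A*(A + 1)) = 9*(A*(1 + A)) = 9*A*(1 + A))
U(N) = 9/4 (U(N) = -1*(-9/4) = 9/4)
Z(H(3), F) - U(34) = 9*202*(1 + 202) - 1*9/4 = 9*202*203 - 9/4 = 369054 - 9/4 = 1476207/4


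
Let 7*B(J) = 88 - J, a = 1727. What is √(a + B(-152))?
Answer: √86303/7 ≈ 41.968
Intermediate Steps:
B(J) = 88/7 - J/7 (B(J) = (88 - J)/7 = 88/7 - J/7)
√(a + B(-152)) = √(1727 + (88/7 - ⅐*(-152))) = √(1727 + (88/7 + 152/7)) = √(1727 + 240/7) = √(12329/7) = √86303/7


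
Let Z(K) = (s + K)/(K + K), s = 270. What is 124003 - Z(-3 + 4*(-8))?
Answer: 1736089/14 ≈ 1.2401e+5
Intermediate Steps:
Z(K) = (270 + K)/(2*K) (Z(K) = (270 + K)/(K + K) = (270 + K)/((2*K)) = (270 + K)*(1/(2*K)) = (270 + K)/(2*K))
124003 - Z(-3 + 4*(-8)) = 124003 - (270 + (-3 + 4*(-8)))/(2*(-3 + 4*(-8))) = 124003 - (270 + (-3 - 32))/(2*(-3 - 32)) = 124003 - (270 - 35)/(2*(-35)) = 124003 - (-1)*235/(2*35) = 124003 - 1*(-47/14) = 124003 + 47/14 = 1736089/14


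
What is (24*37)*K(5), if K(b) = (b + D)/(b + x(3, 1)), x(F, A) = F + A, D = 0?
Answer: 1480/3 ≈ 493.33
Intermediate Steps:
x(F, A) = A + F
K(b) = b/(4 + b) (K(b) = (b + 0)/(b + (1 + 3)) = b/(b + 4) = b/(4 + b))
(24*37)*K(5) = (24*37)*(5/(4 + 5)) = 888*(5/9) = 1480/3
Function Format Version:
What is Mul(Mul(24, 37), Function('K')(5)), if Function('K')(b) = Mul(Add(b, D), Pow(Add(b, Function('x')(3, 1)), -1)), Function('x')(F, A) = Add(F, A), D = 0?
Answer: Rational(1480, 3) ≈ 493.33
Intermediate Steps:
Function('x')(F, A) = Add(A, F)
Function('K')(b) = Mul(b, Pow(Add(4, b), -1)) (Function('K')(b) = Mul(Add(b, 0), Pow(Add(b, Add(1, 3)), -1)) = Mul(b, Pow(Add(b, 4), -1)) = Mul(b, Pow(Add(4, b), -1)))
Mul(Mul(24, 37), Function('K')(5)) = Mul(Mul(24, 37), Mul(5, Pow(Add(4, 5), -1))) = Mul(888, Mul(5, Pow(9, -1))) = Mul(888, Mul(5, Rational(1, 9))) = Mul(888, Rational(5, 9)) = Rational(1480, 3)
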